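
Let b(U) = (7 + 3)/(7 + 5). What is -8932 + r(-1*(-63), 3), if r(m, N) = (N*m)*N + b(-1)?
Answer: -50185/6 ≈ -8364.2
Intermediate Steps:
b(U) = ⅚ (b(U) = 10/12 = 10*(1/12) = ⅚)
r(m, N) = ⅚ + m*N² (r(m, N) = (N*m)*N + ⅚ = m*N² + ⅚ = ⅚ + m*N²)
-8932 + r(-1*(-63), 3) = -8932 + (⅚ - 1*(-63)*3²) = -8932 + (⅚ + 63*9) = -8932 + (⅚ + 567) = -8932 + 3407/6 = -50185/6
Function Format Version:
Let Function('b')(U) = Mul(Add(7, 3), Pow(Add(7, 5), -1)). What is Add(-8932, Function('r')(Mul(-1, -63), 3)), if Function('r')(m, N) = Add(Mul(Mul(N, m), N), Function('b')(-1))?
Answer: Rational(-50185, 6) ≈ -8364.2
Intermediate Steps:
Function('b')(U) = Rational(5, 6) (Function('b')(U) = Mul(10, Pow(12, -1)) = Mul(10, Rational(1, 12)) = Rational(5, 6))
Function('r')(m, N) = Add(Rational(5, 6), Mul(m, Pow(N, 2))) (Function('r')(m, N) = Add(Mul(Mul(N, m), N), Rational(5, 6)) = Add(Mul(m, Pow(N, 2)), Rational(5, 6)) = Add(Rational(5, 6), Mul(m, Pow(N, 2))))
Add(-8932, Function('r')(Mul(-1, -63), 3)) = Add(-8932, Add(Rational(5, 6), Mul(Mul(-1, -63), Pow(3, 2)))) = Add(-8932, Add(Rational(5, 6), Mul(63, 9))) = Add(-8932, Add(Rational(5, 6), 567)) = Add(-8932, Rational(3407, 6)) = Rational(-50185, 6)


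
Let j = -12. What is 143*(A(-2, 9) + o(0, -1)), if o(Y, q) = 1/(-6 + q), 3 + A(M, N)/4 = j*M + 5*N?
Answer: 264121/7 ≈ 37732.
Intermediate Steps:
A(M, N) = -12 - 48*M + 20*N (A(M, N) = -12 + 4*(-12*M + 5*N) = -12 + (-48*M + 20*N) = -12 - 48*M + 20*N)
143*(A(-2, 9) + o(0, -1)) = 143*((-12 - 48*(-2) + 20*9) + 1/(-6 - 1)) = 143*((-12 + 96 + 180) + 1/(-7)) = 143*(264 - ⅐) = 143*(1847/7) = 264121/7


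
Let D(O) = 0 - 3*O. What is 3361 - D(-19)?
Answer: 3304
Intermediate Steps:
D(O) = -3*O
3361 - D(-19) = 3361 - (-3)*(-19) = 3361 - 1*57 = 3361 - 57 = 3304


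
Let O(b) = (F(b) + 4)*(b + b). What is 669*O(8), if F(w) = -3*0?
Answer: 42816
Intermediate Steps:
F(w) = 0
O(b) = 8*b (O(b) = (0 + 4)*(b + b) = 4*(2*b) = 8*b)
669*O(8) = 669*(8*8) = 669*64 = 42816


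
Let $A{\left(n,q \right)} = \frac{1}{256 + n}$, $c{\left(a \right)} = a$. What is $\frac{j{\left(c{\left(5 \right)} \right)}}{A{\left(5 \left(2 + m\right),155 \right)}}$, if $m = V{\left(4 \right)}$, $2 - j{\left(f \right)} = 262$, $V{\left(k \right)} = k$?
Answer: $-74360$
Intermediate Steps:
$j{\left(f \right)} = -260$ ($j{\left(f \right)} = 2 - 262 = -260$)
$m = 4$
$\frac{j{\left(c{\left(5 \right)} \right)}}{A{\left(5 \left(2 + m\right),155 \right)}} = - \frac{260}{\frac{1}{256 + 5 \left(2 + 4\right)}} = - \frac{260}{\frac{1}{256 + 5 \cdot 6}} = - \frac{260}{\frac{1}{256 + 30}} = - \frac{260}{\frac{1}{286}} = - 260 \frac{1}{\frac{1}{286}} = \left(-260\right) 286 = -74360$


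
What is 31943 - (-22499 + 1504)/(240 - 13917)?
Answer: 436863416/13677 ≈ 31941.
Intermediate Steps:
31943 - (-22499 + 1504)/(240 - 13917) = 31943 - (-20995)/(-13677) = 31943 - (-20995)*(-1)/13677 = 31943 - 1*20995/13677 = 31943 - 20995/13677 = 436863416/13677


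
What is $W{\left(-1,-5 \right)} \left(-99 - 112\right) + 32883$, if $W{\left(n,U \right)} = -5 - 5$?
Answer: $34993$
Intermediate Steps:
$W{\left(n,U \right)} = -10$
$W{\left(-1,-5 \right)} \left(-99 - 112\right) + 32883 = - 10 \left(-99 - 112\right) + 32883 = \left(-10\right) \left(-211\right) + 32883 = 2110 + 32883 = 34993$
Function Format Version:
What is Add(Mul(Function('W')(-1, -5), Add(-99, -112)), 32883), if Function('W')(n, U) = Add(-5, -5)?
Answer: 34993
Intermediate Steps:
Function('W')(n, U) = -10
Add(Mul(Function('W')(-1, -5), Add(-99, -112)), 32883) = Add(Mul(-10, Add(-99, -112)), 32883) = Add(Mul(-10, -211), 32883) = Add(2110, 32883) = 34993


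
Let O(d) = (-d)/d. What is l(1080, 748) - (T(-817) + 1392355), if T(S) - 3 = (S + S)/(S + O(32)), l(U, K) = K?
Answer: -569169307/409 ≈ -1.3916e+6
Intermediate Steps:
O(d) = -1
T(S) = 3 + 2*S/(-1 + S) (T(S) = 3 + (S + S)/(S - 1) = 3 + (2*S)/(-1 + S) = 3 + 2*S/(-1 + S))
l(1080, 748) - (T(-817) + 1392355) = 748 - ((-3 + 5*(-817))/(-1 - 817) + 1392355) = 748 - ((-3 - 4085)/(-818) + 1392355) = 748 - (-1/818*(-4088) + 1392355) = 748 - (2044/409 + 1392355) = 748 - 1*569475239/409 = 748 - 569475239/409 = -569169307/409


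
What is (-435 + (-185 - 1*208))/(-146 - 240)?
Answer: 414/193 ≈ 2.1451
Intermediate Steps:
(-435 + (-185 - 1*208))/(-146 - 240) = (-435 + (-185 - 208))/(-386) = (-435 - 393)*(-1/386) = -828*(-1/386) = 414/193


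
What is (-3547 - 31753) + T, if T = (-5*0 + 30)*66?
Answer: -33320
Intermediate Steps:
T = 1980 (T = (0 + 30)*66 = 30*66 = 1980)
(-3547 - 31753) + T = (-3547 - 31753) + 1980 = -35300 + 1980 = -33320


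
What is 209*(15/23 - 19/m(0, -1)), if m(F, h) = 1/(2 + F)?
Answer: -179531/23 ≈ -7805.7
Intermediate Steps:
209*(15/23 - 19/m(0, -1)) = 209*(15/23 - 19/(1/(2 + 0))) = 209*(15*(1/23) - 19/(1/2)) = 209*(15/23 - 19/1/2) = 209*(15/23 - 19*2) = 209*(15/23 - 38) = 209*(-859/23) = -179531/23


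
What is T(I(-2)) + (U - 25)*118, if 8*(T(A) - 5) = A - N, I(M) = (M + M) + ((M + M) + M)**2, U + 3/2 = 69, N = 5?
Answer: 40187/8 ≈ 5023.4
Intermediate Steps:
U = 135/2 (U = -3/2 + 69 = 135/2 ≈ 67.500)
I(M) = 2*M + 9*M**2 (I(M) = 2*M + (2*M + M)**2 = 2*M + (3*M)**2 = 2*M + 9*M**2)
T(A) = 35/8 + A/8 (T(A) = 5 + (A - 1*5)/8 = 5 + (A - 5)/8 = 5 + (-5 + A)/8 = 5 + (-5/8 + A/8) = 35/8 + A/8)
T(I(-2)) + (U - 25)*118 = (35/8 + (-2*(2 + 9*(-2)))/8) + (135/2 - 25)*118 = (35/8 + (-2*(2 - 18))/8) + (85/2)*118 = (35/8 + (-2*(-16))/8) + 5015 = (35/8 + (1/8)*32) + 5015 = (35/8 + 4) + 5015 = 67/8 + 5015 = 40187/8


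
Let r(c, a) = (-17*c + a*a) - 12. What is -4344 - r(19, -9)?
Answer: -4090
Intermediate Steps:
r(c, a) = -12 + a² - 17*c (r(c, a) = (-17*c + a²) - 12 = (a² - 17*c) - 12 = -12 + a² - 17*c)
-4344 - r(19, -9) = -4344 - (-12 + (-9)² - 17*19) = -4344 - (-12 + 81 - 323) = -4344 - 1*(-254) = -4344 + 254 = -4090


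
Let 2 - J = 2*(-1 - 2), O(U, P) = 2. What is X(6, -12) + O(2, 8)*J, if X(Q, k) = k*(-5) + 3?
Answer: 79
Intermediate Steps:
X(Q, k) = 3 - 5*k (X(Q, k) = -5*k + 3 = 3 - 5*k)
J = 8 (J = 2 - 2*(-1 - 2) = 2 - 2*(-3) = 2 - 1*(-6) = 2 + 6 = 8)
X(6, -12) + O(2, 8)*J = (3 - 5*(-12)) + 2*8 = (3 + 60) + 16 = 63 + 16 = 79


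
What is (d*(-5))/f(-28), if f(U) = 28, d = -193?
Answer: 965/28 ≈ 34.464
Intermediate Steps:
(d*(-5))/f(-28) = -193*(-5)/28 = 965*(1/28) = 965/28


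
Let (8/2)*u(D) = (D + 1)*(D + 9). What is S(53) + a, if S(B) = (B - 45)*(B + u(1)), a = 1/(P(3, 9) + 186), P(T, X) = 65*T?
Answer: 176785/381 ≈ 464.00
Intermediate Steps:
a = 1/381 (a = 1/(65*3 + 186) = 1/(195 + 186) = 1/381 ≈ 0.0026247)
u(D) = (1 + D)*(9 + D)/4 (u(D) = ((D + 1)*(D + 9))/4 = ((1 + D)*(9 + D))/4 = (1 + D)*(9 + D)/4)
S(B) = (-45 + B)*(5 + B) (S(B) = (B - 45)*(B + (9/4 + (1/4)*1**2 + (5/2)*1)) = (-45 + B)*(B + (9/4 + (1/4)*1 + 5/2)) = (-45 + B)*(B + (9/4 + 1/4 + 5/2)) = (-45 + B)*(B + 5) = (-45 + B)*(5 + B))
S(53) + a = (-225 + 53**2 - 40*53) + 1/381 = (-225 + 2809 - 2120) + 1/381 = 464 + 1/381 = 176785/381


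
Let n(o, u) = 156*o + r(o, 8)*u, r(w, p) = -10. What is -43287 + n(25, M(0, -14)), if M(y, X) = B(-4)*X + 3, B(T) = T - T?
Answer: -39417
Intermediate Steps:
B(T) = 0
M(y, X) = 3 (M(y, X) = 0*X + 3 = 0 + 3 = 3)
n(o, u) = -10*u + 156*o (n(o, u) = 156*o - 10*u = -10*u + 156*o)
-43287 + n(25, M(0, -14)) = -43287 + (-10*3 + 156*25) = -43287 + (-30 + 3900) = -43287 + 3870 = -39417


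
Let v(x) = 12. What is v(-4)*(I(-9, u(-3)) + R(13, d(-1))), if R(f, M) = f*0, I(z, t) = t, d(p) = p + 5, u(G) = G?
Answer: -36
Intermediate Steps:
d(p) = 5 + p
R(f, M) = 0
v(-4)*(I(-9, u(-3)) + R(13, d(-1))) = 12*(-3 + 0) = 12*(-3) = -36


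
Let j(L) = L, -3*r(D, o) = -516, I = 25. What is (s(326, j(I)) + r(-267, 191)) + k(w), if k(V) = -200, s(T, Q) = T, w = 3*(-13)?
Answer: 298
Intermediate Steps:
r(D, o) = 172 (r(D, o) = -1/3*(-516) = 172)
w = -39
(s(326, j(I)) + r(-267, 191)) + k(w) = (326 + 172) - 200 = 498 - 200 = 298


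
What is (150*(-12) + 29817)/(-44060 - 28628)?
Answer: -2547/6608 ≈ -0.38544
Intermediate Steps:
(150*(-12) + 29817)/(-44060 - 28628) = (-1800 + 29817)/(-72688) = 28017*(-1/72688) = -2547/6608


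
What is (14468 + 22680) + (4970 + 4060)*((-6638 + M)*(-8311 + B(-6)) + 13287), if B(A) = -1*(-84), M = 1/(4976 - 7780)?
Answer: 691544637253181/1402 ≈ 4.9326e+11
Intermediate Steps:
M = -1/2804 (M = 1/(-2804) = -1/2804 ≈ -0.00035663)
B(A) = 84
(14468 + 22680) + (4970 + 4060)*((-6638 + M)*(-8311 + B(-6)) + 13287) = (14468 + 22680) + (4970 + 4060)*((-6638 - 1/2804)*(-8311 + 84) + 13287) = 37148 + 9030*(-18612953/2804*(-8227) + 13287) = 37148 + 9030*(153128764331/2804 + 13287) = 37148 + 9030*(153166021079/2804) = 37148 + 691544585171685/1402 = 691544637253181/1402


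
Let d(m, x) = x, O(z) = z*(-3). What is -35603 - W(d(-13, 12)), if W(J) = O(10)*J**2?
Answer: -31283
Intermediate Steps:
O(z) = -3*z
W(J) = -30*J**2 (W(J) = (-3*10)*J**2 = -30*J**2)
-35603 - W(d(-13, 12)) = -35603 - (-30)*12**2 = -35603 - (-30)*144 = -35603 - 1*(-4320) = -35603 + 4320 = -31283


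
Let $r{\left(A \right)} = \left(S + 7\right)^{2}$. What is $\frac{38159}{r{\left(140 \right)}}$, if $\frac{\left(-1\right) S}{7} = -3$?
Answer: $\frac{38159}{784} \approx 48.672$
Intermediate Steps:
$S = 21$ ($S = \left(-7\right) \left(-3\right) = 21$)
$r{\left(A \right)} = 784$ ($r{\left(A \right)} = \left(21 + 7\right)^{2} = 28^{2} = 784$)
$\frac{38159}{r{\left(140 \right)}} = \frac{38159}{784}$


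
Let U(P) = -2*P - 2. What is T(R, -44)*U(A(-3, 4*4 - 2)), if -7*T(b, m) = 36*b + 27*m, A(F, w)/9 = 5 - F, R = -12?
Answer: -236520/7 ≈ -33789.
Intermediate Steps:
A(F, w) = 45 - 9*F (A(F, w) = 9*(5 - F) = 45 - 9*F)
U(P) = -2 - 2*P
T(b, m) = -36*b/7 - 27*m/7 (T(b, m) = -(36*b + 27*m)/7 = -(27*m + 36*b)/7 = -36*b/7 - 27*m/7)
T(R, -44)*U(A(-3, 4*4 - 2)) = (-36/7*(-12) - 27/7*(-44))*(-2 - 2*(45 - 9*(-3))) = (432/7 + 1188/7)*(-2 - 2*(45 + 27)) = 1620*(-2 - 2*72)/7 = 1620*(-2 - 144)/7 = (1620/7)*(-146) = -236520/7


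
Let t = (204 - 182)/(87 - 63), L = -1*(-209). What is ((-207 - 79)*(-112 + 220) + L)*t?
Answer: -337469/12 ≈ -28122.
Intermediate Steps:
L = 209
t = 11/12 (t = 22/24 = 22*(1/24) = 11/12 ≈ 0.91667)
((-207 - 79)*(-112 + 220) + L)*t = ((-207 - 79)*(-112 + 220) + 209)*(11/12) = (-286*108 + 209)*(11/12) = (-30888 + 209)*(11/12) = -30679*11/12 = -337469/12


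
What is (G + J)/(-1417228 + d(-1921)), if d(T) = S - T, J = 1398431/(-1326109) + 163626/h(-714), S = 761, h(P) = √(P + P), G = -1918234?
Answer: 2543788769937/1875842181514 + 27271*I*√357/168330974 ≈ 1.3561 + 0.0030611*I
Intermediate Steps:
h(P) = √2*√P (h(P) = √(2*P) = √2*√P)
J = -1398431/1326109 - 27271*I*√357/119 (J = 1398431/(-1326109) + 163626/((√2*√(-714))) = 1398431*(-1/1326109) + 163626/((√2*(I*√714))) = -1398431/1326109 + 163626/((2*I*√357)) = -1398431/1326109 + 163626*(-I*√357/714) = -1398431/1326109 - 27271*I*√357/119 ≈ -1.0545 - 4330.0*I)
d(T) = 761 - T
(G + J)/(-1417228 + d(-1921)) = (-1918234 + (-1398431/1326109 - 27271*I*√357/119))/(-1417228 + (761 - 1*(-1921))) = (-2543788769937/1326109 - 27271*I*√357/119)/(-1417228 + (761 + 1921)) = (-2543788769937/1326109 - 27271*I*√357/119)/(-1417228 + 2682) = (-2543788769937/1326109 - 27271*I*√357/119)/(-1414546) = (-2543788769937/1326109 - 27271*I*√357/119)*(-1/1414546) = 2543788769937/1875842181514 + 27271*I*√357/168330974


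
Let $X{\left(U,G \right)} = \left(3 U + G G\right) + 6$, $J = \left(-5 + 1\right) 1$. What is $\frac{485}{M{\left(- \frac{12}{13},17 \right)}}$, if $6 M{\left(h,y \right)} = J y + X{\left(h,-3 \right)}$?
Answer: $- \frac{7566}{145} \approx -52.179$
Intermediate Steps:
$J = -4$ ($J = \left(-4\right) 1 = -4$)
$X{\left(U,G \right)} = 6 + G^{2} + 3 U$ ($X{\left(U,G \right)} = \left(3 U + G^{2}\right) + 6 = \left(G^{2} + 3 U\right) + 6 = 6 + G^{2} + 3 U$)
$M{\left(h,y \right)} = \frac{5}{2} + \frac{h}{2} - \frac{2 y}{3}$ ($M{\left(h,y \right)} = \frac{- 4 y + \left(6 + \left(-3\right)^{2} + 3 h\right)}{6} = \frac{- 4 y + \left(6 + 9 + 3 h\right)}{6} = \frac{- 4 y + \left(15 + 3 h\right)}{6} = \frac{15 - 4 y + 3 h}{6} = \frac{5}{2} + \frac{h}{2} - \frac{2 y}{3}$)
$\frac{485}{M{\left(- \frac{12}{13},17 \right)}} = \frac{485}{\frac{5}{2} + \frac{\left(-12\right) \frac{1}{13}}{2} - \frac{34}{3}} = \frac{485}{\frac{5}{2} + \frac{1}{2} \left(- \frac{12}{13}\right) - \frac{34}{3}} = \frac{485}{\frac{5}{2} - \frac{6}{13} - \frac{34}{3}} = \frac{485}{- \frac{725}{78}} = 485 \left(- \frac{78}{725}\right) = - \frac{7566}{145}$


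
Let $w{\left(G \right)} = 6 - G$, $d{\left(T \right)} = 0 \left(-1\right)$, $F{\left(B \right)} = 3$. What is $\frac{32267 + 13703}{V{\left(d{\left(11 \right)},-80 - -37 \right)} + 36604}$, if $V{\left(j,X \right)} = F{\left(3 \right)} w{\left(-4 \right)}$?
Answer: $\frac{22985}{18317} \approx 1.2548$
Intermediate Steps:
$d{\left(T \right)} = 0$
$V{\left(j,X \right)} = 30$ ($V{\left(j,X \right)} = 3 \left(6 - -4\right) = 3 \left(6 + 4\right) = 3 \cdot 10 = 30$)
$\frac{32267 + 13703}{V{\left(d{\left(11 \right)},-80 - -37 \right)} + 36604} = \frac{32267 + 13703}{30 + 36604} = \frac{45970}{36634} = 45970 \cdot \frac{1}{36634} = \frac{22985}{18317}$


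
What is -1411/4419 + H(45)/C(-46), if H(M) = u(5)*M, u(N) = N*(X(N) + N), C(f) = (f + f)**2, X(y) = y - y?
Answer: -6971329/37402416 ≈ -0.18639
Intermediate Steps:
X(y) = 0
C(f) = 4*f**2 (C(f) = (2*f)**2 = 4*f**2)
u(N) = N**2 (u(N) = N*(0 + N) = N*N = N**2)
H(M) = 25*M (H(M) = 5**2*M = 25*M)
-1411/4419 + H(45)/C(-46) = -1411/4419 + (25*45)/((4*(-46)**2)) = -1411*1/4419 + 1125/((4*2116)) = -1411/4419 + 1125/8464 = -6971329/37402416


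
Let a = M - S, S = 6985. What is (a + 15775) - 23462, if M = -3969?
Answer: -18641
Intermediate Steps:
a = -10954 (a = -3969 - 1*6985 = -3969 - 6985 = -10954)
(a + 15775) - 23462 = (-10954 + 15775) - 23462 = 4821 - 23462 = -18641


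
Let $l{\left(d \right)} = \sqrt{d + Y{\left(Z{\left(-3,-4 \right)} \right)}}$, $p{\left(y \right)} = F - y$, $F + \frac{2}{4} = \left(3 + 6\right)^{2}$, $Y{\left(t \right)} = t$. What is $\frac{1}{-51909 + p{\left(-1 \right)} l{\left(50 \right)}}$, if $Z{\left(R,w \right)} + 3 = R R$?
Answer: $- \frac{51909}{2694172315} - \frac{163 \sqrt{14}}{2694172315} \approx -1.9494 \cdot 10^{-5}$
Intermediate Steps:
$Z{\left(R,w \right)} = -3 + R^{2}$ ($Z{\left(R,w \right)} = -3 + R R = -3 + R^{2}$)
$F = \frac{161}{2}$ ($F = - \frac{1}{2} + \left(3 + 6\right)^{2} = - \frac{1}{2} + 9^{2} = - \frac{1}{2} + 81 = \frac{161}{2} \approx 80.5$)
$p{\left(y \right)} = \frac{161}{2} - y$
$l{\left(d \right)} = \sqrt{6 + d}$ ($l{\left(d \right)} = \sqrt{d - \left(3 - \left(-3\right)^{2}\right)} = \sqrt{d + \left(-3 + 9\right)} = \sqrt{d + 6} = \sqrt{6 + d}$)
$\frac{1}{-51909 + p{\left(-1 \right)} l{\left(50 \right)}} = \frac{1}{-51909 + \left(\frac{161}{2} - -1\right) \sqrt{6 + 50}} = \frac{1}{-51909 + \left(\frac{161}{2} + 1\right) \sqrt{56}} = \frac{1}{-51909 + \frac{163 \cdot 2 \sqrt{14}}{2}} = \frac{1}{-51909 + 163 \sqrt{14}}$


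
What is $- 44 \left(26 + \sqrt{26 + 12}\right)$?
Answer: $-1144 - 44 \sqrt{38} \approx -1415.2$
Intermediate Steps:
$- 44 \left(26 + \sqrt{26 + 12}\right) = - 44 \left(26 + \sqrt{38}\right) = -1144 - 44 \sqrt{38}$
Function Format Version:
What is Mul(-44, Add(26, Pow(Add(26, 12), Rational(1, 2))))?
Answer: Add(-1144, Mul(-44, Pow(38, Rational(1, 2)))) ≈ -1415.2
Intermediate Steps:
Mul(-44, Add(26, Pow(Add(26, 12), Rational(1, 2)))) = Mul(-44, Add(26, Pow(38, Rational(1, 2)))) = Add(-1144, Mul(-44, Pow(38, Rational(1, 2))))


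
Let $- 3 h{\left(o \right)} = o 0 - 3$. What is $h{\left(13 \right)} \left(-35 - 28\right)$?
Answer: $-63$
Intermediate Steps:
$h{\left(o \right)} = 1$ ($h{\left(o \right)} = - \frac{o 0 - 3}{3} = - \frac{0 - 3}{3} = \left(- \frac{1}{3}\right) \left(-3\right) = 1$)
$h{\left(13 \right)} \left(-35 - 28\right) = 1 \left(-35 - 28\right) = 1 \left(-63\right) = -63$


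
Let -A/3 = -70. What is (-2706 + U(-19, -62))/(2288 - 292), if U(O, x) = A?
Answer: -624/499 ≈ -1.2505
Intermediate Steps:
A = 210 (A = -3*(-70) = 210)
U(O, x) = 210
(-2706 + U(-19, -62))/(2288 - 292) = (-2706 + 210)/(2288 - 292) = -2496/1996 = -2496*1/1996 = -624/499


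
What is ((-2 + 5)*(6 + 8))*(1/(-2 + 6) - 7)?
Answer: -567/2 ≈ -283.50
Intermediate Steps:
((-2 + 5)*(6 + 8))*(1/(-2 + 6) - 7) = (3*14)*(1/4 - 7) = 42*(¼ - 7) = 42*(-27/4) = -567/2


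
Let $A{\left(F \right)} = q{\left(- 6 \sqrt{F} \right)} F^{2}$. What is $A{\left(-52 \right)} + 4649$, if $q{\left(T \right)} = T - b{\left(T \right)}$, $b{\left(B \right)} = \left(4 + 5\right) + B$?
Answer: $-19687$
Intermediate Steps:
$b{\left(B \right)} = 9 + B$
$q{\left(T \right)} = -9$ ($q{\left(T \right)} = T - \left(9 + T\right) = -9$)
$A{\left(F \right)} = - 9 F^{2}$
$A{\left(-52 \right)} + 4649 = - 9 \left(-52\right)^{2} + 4649 = \left(-9\right) 2704 + 4649 = -24336 + 4649 = -19687$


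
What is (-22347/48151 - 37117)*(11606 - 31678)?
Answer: 35873541777008/48151 ≈ 7.4502e+8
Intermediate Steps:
(-22347/48151 - 37117)*(11606 - 31678) = (-22347*1/48151 - 37117)*(-20072) = (-22347/48151 - 37117)*(-20072) = -1787243014/48151*(-20072) = 35873541777008/48151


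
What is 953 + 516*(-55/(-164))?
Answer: 46168/41 ≈ 1126.0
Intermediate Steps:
953 + 516*(-55/(-164)) = 953 + 516*(-55*(-1/164)) = 953 + 516*(55/164) = 953 + 7095/41 = 46168/41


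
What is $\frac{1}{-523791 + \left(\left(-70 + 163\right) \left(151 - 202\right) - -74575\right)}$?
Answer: $- \frac{1}{453959} \approx -2.2028 \cdot 10^{-6}$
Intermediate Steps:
$\frac{1}{-523791 + \left(\left(-70 + 163\right) \left(151 - 202\right) - -74575\right)} = \frac{1}{-523791 + \left(93 \left(-51\right) + 74575\right)} = \frac{1}{-523791 + \left(-4743 + 74575\right)} = \frac{1}{-523791 + 69832} = \frac{1}{-453959} = - \frac{1}{453959}$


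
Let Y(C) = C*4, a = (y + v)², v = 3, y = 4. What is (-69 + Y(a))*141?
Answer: 17907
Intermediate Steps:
a = 49 (a = (4 + 3)² = 7² = 49)
Y(C) = 4*C
(-69 + Y(a))*141 = (-69 + 4*49)*141 = (-69 + 196)*141 = 127*141 = 17907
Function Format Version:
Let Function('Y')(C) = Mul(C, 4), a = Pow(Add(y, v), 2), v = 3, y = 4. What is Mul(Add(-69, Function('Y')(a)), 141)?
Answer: 17907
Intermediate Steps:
a = 49 (a = Pow(Add(4, 3), 2) = Pow(7, 2) = 49)
Function('Y')(C) = Mul(4, C)
Mul(Add(-69, Function('Y')(a)), 141) = Mul(Add(-69, Mul(4, 49)), 141) = Mul(Add(-69, 196), 141) = Mul(127, 141) = 17907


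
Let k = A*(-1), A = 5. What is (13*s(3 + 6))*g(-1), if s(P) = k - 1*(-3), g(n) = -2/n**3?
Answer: -52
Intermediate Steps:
k = -5 (k = 5*(-1) = -5)
g(n) = -2/n**3
s(P) = -2 (s(P) = -5 - 1*(-3) = -5 + 3 = -2)
(13*s(3 + 6))*g(-1) = (13*(-2))*(-2/(-1)**3) = -(-52)*(-1) = -26*2 = -52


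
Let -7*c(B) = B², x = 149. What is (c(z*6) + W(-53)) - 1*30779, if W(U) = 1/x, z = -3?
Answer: -32150766/1043 ≈ -30825.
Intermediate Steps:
W(U) = 1/149
c(B) = -B²/7
(c(z*6) + W(-53)) - 1*30779 = (-(-3*6)²/7 + 1/149) - 1*30779 = (-⅐*(-18)² + 1/149) - 30779 = (-⅐*324 + 1/149) - 30779 = (-324/7 + 1/149) - 30779 = -48269/1043 - 30779 = -32150766/1043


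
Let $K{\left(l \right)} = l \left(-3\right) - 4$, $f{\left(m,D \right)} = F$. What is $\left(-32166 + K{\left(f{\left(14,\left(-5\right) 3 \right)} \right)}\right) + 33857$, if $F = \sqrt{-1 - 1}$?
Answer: $1687 - 3 i \sqrt{2} \approx 1687.0 - 4.2426 i$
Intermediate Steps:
$F = i \sqrt{2}$ ($F = \sqrt{-2} = i \sqrt{2} \approx 1.4142 i$)
$f{\left(m,D \right)} = i \sqrt{2}$
$K{\left(l \right)} = -4 - 3 l$ ($K{\left(l \right)} = - 3 l - 4 = -4 - 3 l$)
$\left(-32166 + K{\left(f{\left(14,\left(-5\right) 3 \right)} \right)}\right) + 33857 = \left(-32166 - \left(4 + 3 i \sqrt{2}\right)\right) + 33857 = \left(-32170 - 3 i \sqrt{2}\right) + 33857 = 1687 - 3 i \sqrt{2}$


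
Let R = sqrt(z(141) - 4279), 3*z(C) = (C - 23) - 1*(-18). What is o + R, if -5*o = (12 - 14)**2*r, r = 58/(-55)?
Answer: 232/275 + I*sqrt(38103)/3 ≈ 0.84364 + 65.067*I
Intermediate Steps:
r = -58/55 (r = 58*(-1/55) = -58/55 ≈ -1.0545)
z(C) = -5/3 + C/3 (z(C) = ((C - 23) - 1*(-18))/3 = ((-23 + C) + 18)/3 = (-5 + C)/3 = -5/3 + C/3)
R = I*sqrt(38103)/3 (R = sqrt((-5/3 + (1/3)*141) - 4279) = sqrt((-5/3 + 47) - 4279) = sqrt(136/3 - 4279) = sqrt(-12701/3) = I*sqrt(38103)/3 ≈ 65.067*I)
o = 232/275 (o = -(12 - 14)**2*(-58)/(5*55) = -(-2)**2*(-58)/(5*55) = -4*(-58)/(5*55) = -1/5*(-232/55) = 232/275 ≈ 0.84364)
o + R = 232/275 + I*sqrt(38103)/3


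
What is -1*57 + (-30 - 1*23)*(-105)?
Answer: 5508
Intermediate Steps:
-1*57 + (-30 - 1*23)*(-105) = -57 + (-30 - 23)*(-105) = -57 - 53*(-105) = -57 + 5565 = 5508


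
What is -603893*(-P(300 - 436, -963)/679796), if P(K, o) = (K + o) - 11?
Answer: -335160615/339898 ≈ -986.06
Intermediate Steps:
P(K, o) = -11 + K + o
-603893*(-P(300 - 436, -963)/679796) = -603893/((-679796/(-11 + (300 - 436) - 963))) = -603893/((-679796/(-11 - 136 - 963))) = -603893/((-679796/(-1110))) = -603893/((-679796*(-1/1110))) = -603893/339898/555 = -603893*555/339898 = -335160615/339898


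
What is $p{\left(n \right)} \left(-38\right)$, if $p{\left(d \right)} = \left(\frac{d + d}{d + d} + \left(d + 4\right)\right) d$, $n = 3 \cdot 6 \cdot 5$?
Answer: $-324900$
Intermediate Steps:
$n = 90$ ($n = 3 \cdot 30 = 90$)
$p{\left(d \right)} = d \left(5 + d\right)$ ($p{\left(d \right)} = \left(\frac{2 d}{2 d} + \left(4 + d\right)\right) d = \left(2 d \frac{1}{2 d} + \left(4 + d\right)\right) d = \left(1 + \left(4 + d\right)\right) d = \left(5 + d\right) d = d \left(5 + d\right)$)
$p{\left(n \right)} \left(-38\right) = 90 \left(5 + 90\right) \left(-38\right) = 90 \cdot 95 \left(-38\right) = 8550 \left(-38\right) = -324900$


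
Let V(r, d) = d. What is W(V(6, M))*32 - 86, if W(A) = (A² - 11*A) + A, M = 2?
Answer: -598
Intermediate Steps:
W(A) = A² - 10*A
W(V(6, M))*32 - 86 = (2*(-10 + 2))*32 - 86 = (2*(-8))*32 - 86 = -16*32 - 86 = -512 - 86 = -598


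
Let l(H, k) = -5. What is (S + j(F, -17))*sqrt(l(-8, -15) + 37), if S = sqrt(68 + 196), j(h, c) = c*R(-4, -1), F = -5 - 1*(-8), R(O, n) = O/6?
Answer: 16*sqrt(33) + 136*sqrt(2)/3 ≈ 156.02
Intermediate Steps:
R(O, n) = O/6 (R(O, n) = O*(1/6) = O/6)
F = 3 (F = -5 + 8 = 3)
j(h, c) = -2*c/3 (j(h, c) = c*((1/6)*(-4)) = c*(-2/3) = -2*c/3)
S = 2*sqrt(66) (S = sqrt(264) = 2*sqrt(66) ≈ 16.248)
(S + j(F, -17))*sqrt(l(-8, -15) + 37) = (2*sqrt(66) - 2/3*(-17))*sqrt(-5 + 37) = (2*sqrt(66) + 34/3)*sqrt(32) = (34/3 + 2*sqrt(66))*(4*sqrt(2)) = 4*sqrt(2)*(34/3 + 2*sqrt(66))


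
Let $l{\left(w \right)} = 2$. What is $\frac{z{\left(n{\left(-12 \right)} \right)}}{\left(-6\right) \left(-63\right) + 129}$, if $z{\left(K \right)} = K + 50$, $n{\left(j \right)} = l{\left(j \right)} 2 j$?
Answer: $\frac{2}{507} \approx 0.0039448$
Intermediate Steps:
$n{\left(j \right)} = 4 j$ ($n{\left(j \right)} = 2 \cdot 2 j = 4 j$)
$z{\left(K \right)} = 50 + K$
$\frac{z{\left(n{\left(-12 \right)} \right)}}{\left(-6\right) \left(-63\right) + 129} = \frac{50 + 4 \left(-12\right)}{\left(-6\right) \left(-63\right) + 129} = \frac{50 - 48}{378 + 129} = \frac{2}{507}$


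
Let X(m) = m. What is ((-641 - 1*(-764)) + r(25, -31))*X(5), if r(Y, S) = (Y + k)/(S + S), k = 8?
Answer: 37965/62 ≈ 612.34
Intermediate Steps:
r(Y, S) = (8 + Y)/(2*S) (r(Y, S) = (Y + 8)/(S + S) = (8 + Y)/((2*S)) = (8 + Y)*(1/(2*S)) = (8 + Y)/(2*S))
((-641 - 1*(-764)) + r(25, -31))*X(5) = ((-641 - 1*(-764)) + (½)*(8 + 25)/(-31))*5 = ((-641 + 764) + (½)*(-1/31)*33)*5 = (123 - 33/62)*5 = (7593/62)*5 = 37965/62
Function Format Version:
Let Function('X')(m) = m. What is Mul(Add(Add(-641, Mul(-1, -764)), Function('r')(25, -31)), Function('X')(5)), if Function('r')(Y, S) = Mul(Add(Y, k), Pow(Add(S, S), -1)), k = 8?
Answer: Rational(37965, 62) ≈ 612.34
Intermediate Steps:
Function('r')(Y, S) = Mul(Rational(1, 2), Pow(S, -1), Add(8, Y)) (Function('r')(Y, S) = Mul(Add(Y, 8), Pow(Add(S, S), -1)) = Mul(Add(8, Y), Pow(Mul(2, S), -1)) = Mul(Add(8, Y), Mul(Rational(1, 2), Pow(S, -1))) = Mul(Rational(1, 2), Pow(S, -1), Add(8, Y)))
Mul(Add(Add(-641, Mul(-1, -764)), Function('r')(25, -31)), Function('X')(5)) = Mul(Add(Add(-641, Mul(-1, -764)), Mul(Rational(1, 2), Pow(-31, -1), Add(8, 25))), 5) = Mul(Add(Add(-641, 764), Mul(Rational(1, 2), Rational(-1, 31), 33)), 5) = Mul(Add(123, Rational(-33, 62)), 5) = Mul(Rational(7593, 62), 5) = Rational(37965, 62)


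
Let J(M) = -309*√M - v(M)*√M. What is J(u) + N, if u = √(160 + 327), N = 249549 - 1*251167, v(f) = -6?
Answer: -1618 - 303*487^(¼) ≈ -3041.4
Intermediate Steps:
N = -1618 (N = 249549 - 251167 = -1618)
u = √487 ≈ 22.068
J(M) = -303*√M (J(M) = -309*√M - (-6)*√M = -309*√M + 6*√M = -303*√M)
J(u) + N = -303*487^(¼) - 1618 = -1618 - 303*487^(¼)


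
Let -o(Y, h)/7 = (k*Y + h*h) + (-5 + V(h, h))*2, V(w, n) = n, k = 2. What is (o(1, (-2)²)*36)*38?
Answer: -153216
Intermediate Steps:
o(Y, h) = 70 - 14*Y - 14*h - 7*h² (o(Y, h) = -7*((2*Y + h*h) + (-5 + h)*2) = -7*((2*Y + h²) + (-10 + 2*h)) = -7*((h² + 2*Y) + (-10 + 2*h)) = -7*(-10 + h² + 2*Y + 2*h) = 70 - 14*Y - 14*h - 7*h²)
(o(1, (-2)²)*36)*38 = ((70 - 14*1 - 14*(-2)² - 7*((-2)²)²)*36)*38 = ((70 - 14 - 14*4 - 7*4²)*36)*38 = ((70 - 14 - 56 - 7*16)*36)*38 = ((70 - 14 - 56 - 112)*36)*38 = -112*36*38 = -4032*38 = -153216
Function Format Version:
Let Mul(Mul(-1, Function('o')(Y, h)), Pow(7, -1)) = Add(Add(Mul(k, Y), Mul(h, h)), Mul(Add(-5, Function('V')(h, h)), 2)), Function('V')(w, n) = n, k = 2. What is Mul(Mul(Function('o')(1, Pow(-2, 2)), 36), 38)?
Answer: -153216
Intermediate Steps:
Function('o')(Y, h) = Add(70, Mul(-14, Y), Mul(-14, h), Mul(-7, Pow(h, 2))) (Function('o')(Y, h) = Mul(-7, Add(Add(Mul(2, Y), Mul(h, h)), Mul(Add(-5, h), 2))) = Mul(-7, Add(Add(Mul(2, Y), Pow(h, 2)), Add(-10, Mul(2, h)))) = Mul(-7, Add(Add(Pow(h, 2), Mul(2, Y)), Add(-10, Mul(2, h)))) = Mul(-7, Add(-10, Pow(h, 2), Mul(2, Y), Mul(2, h))) = Add(70, Mul(-14, Y), Mul(-14, h), Mul(-7, Pow(h, 2))))
Mul(Mul(Function('o')(1, Pow(-2, 2)), 36), 38) = Mul(Mul(Add(70, Mul(-14, 1), Mul(-14, Pow(-2, 2)), Mul(-7, Pow(Pow(-2, 2), 2))), 36), 38) = Mul(Mul(Add(70, -14, Mul(-14, 4), Mul(-7, Pow(4, 2))), 36), 38) = Mul(Mul(Add(70, -14, -56, Mul(-7, 16)), 36), 38) = Mul(Mul(Add(70, -14, -56, -112), 36), 38) = Mul(Mul(-112, 36), 38) = Mul(-4032, 38) = -153216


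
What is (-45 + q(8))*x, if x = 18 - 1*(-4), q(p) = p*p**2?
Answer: 10274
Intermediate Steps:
q(p) = p**3
x = 22 (x = 18 + 4 = 22)
(-45 + q(8))*x = (-45 + 8**3)*22 = (-45 + 512)*22 = 467*22 = 10274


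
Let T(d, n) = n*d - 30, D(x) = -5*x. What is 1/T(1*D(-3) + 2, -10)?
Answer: -1/200 ≈ -0.0050000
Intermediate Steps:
T(d, n) = -30 + d*n (T(d, n) = d*n - 30 = -30 + d*n)
1/T(1*D(-3) + 2, -10) = 1/(-30 + (1*(-5*(-3)) + 2)*(-10)) = 1/(-30 + (1*15 + 2)*(-10)) = 1/(-30 + (15 + 2)*(-10)) = 1/(-30 + 17*(-10)) = 1/(-30 - 170) = 1/(-200) = -1/200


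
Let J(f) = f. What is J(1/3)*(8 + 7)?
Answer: 5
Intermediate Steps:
J(1/3)*(8 + 7) = (8 + 7)/3 = (⅓)*15 = 5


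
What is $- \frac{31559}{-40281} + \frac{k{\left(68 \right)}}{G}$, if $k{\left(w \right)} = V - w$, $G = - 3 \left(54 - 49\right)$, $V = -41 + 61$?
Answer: $\frac{802291}{201405} \approx 3.9835$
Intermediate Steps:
$V = 20$
$G = -15$ ($G = \left(-3\right) 5 = -15$)
$k{\left(w \right)} = 20 - w$
$- \frac{31559}{-40281} + \frac{k{\left(68 \right)}}{G} = - \frac{31559}{-40281} + \frac{20 - 68}{-15} = \left(-31559\right) \left(- \frac{1}{40281}\right) + \left(20 - 68\right) \left(- \frac{1}{15}\right) = \frac{31559}{40281} - - \frac{16}{5} = \frac{31559}{40281} + \frac{16}{5} = \frac{802291}{201405}$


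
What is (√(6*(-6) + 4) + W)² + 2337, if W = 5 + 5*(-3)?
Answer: 2405 - 80*I*√2 ≈ 2405.0 - 113.14*I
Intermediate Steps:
W = -10 (W = 5 - 15 = -10)
(√(6*(-6) + 4) + W)² + 2337 = (√(6*(-6) + 4) - 10)² + 2337 = (√(-36 + 4) - 10)² + 2337 = (√(-32) - 10)² + 2337 = (4*I*√2 - 10)² + 2337 = (-10 + 4*I*√2)² + 2337 = 2337 + (-10 + 4*I*√2)²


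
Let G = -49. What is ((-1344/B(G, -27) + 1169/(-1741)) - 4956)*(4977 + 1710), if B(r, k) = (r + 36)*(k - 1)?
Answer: -750735534231/22633 ≈ -3.3170e+7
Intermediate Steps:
B(r, k) = (-1 + k)*(36 + r) (B(r, k) = (36 + r)*(-1 + k) = (-1 + k)*(36 + r))
((-1344/B(G, -27) + 1169/(-1741)) - 4956)*(4977 + 1710) = ((-1344/(-36 - 1*(-49) + 36*(-27) - 27*(-49)) + 1169/(-1741)) - 4956)*(4977 + 1710) = ((-1344/(-36 + 49 - 972 + 1323) + 1169*(-1/1741)) - 4956)*6687 = ((-1344/364 - 1169/1741) - 4956)*6687 = ((-1344*1/364 - 1169/1741) - 4956)*6687 = ((-48/13 - 1169/1741) - 4956)*6687 = (-98765/22633 - 4956)*6687 = -112267913/22633*6687 = -750735534231/22633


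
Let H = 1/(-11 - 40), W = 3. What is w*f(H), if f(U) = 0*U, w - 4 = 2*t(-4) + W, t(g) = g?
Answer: 0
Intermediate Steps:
w = -1 (w = 4 + (2*(-4) + 3) = 4 + (-8 + 3) = 4 - 5 = -1)
H = -1/51 (H = 1/(-51) = -1/51 ≈ -0.019608)
f(U) = 0
w*f(H) = -1*0 = 0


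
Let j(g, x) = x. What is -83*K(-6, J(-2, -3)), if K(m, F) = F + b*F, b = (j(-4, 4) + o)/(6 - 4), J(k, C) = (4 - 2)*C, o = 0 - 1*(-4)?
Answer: 2490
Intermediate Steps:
o = 4 (o = 0 + 4 = 4)
J(k, C) = 2*C
b = 4 (b = (4 + 4)/(6 - 4) = 8/2 = 8*(½) = 4)
K(m, F) = 5*F (K(m, F) = F + 4*F = 5*F)
-83*K(-6, J(-2, -3)) = -415*2*(-3) = -415*(-6) = -83*(-30) = 2490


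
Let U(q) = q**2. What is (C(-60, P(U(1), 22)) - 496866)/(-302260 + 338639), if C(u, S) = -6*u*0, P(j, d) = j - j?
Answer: -496866/36379 ≈ -13.658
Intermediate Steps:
P(j, d) = 0
C(u, S) = 0
(C(-60, P(U(1), 22)) - 496866)/(-302260 + 338639) = (0 - 496866)/(-302260 + 338639) = -496866/36379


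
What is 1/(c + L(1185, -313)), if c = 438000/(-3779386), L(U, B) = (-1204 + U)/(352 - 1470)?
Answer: -162513598/16072141 ≈ -10.112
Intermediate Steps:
L(U, B) = 14/13 - U/1118 (L(U, B) = (-1204 + U)/(-1118) = (-1204 + U)*(-1/1118) = 14/13 - U/1118)
c = -219000/1889693 (c = 438000*(-1/3779386) = -219000/1889693 ≈ -0.11589)
1/(c + L(1185, -313)) = 1/(-219000/1889693 + (14/13 - 1/1118*1185)) = 1/(-219000/1889693 + (14/13 - 1185/1118)) = 1/(-219000/1889693 + 19/1118) = 1/(-16072141/162513598) = -162513598/16072141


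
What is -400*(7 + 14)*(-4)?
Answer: 33600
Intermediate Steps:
-400*(7 + 14)*(-4) = -8400*(-4) = -400*(-84) = 33600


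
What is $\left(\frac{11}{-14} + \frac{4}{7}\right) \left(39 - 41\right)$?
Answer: $\frac{3}{7} \approx 0.42857$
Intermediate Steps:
$\left(\frac{11}{-14} + \frac{4}{7}\right) \left(39 - 41\right) = \left(11 \left(- \frac{1}{14}\right) + 4 \cdot \frac{1}{7}\right) \left(-2\right) = \left(- \frac{11}{14} + \frac{4}{7}\right) \left(-2\right) = \left(- \frac{3}{14}\right) \left(-2\right) = \frac{3}{7}$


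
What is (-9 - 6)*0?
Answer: 0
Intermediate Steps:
(-9 - 6)*0 = -15*0 = 0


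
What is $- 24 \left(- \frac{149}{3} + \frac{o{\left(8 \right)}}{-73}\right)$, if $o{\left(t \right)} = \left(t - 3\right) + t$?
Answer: $\frac{87328}{73} \approx 1196.3$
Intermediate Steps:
$o{\left(t \right)} = -3 + 2 t$ ($o{\left(t \right)} = \left(-3 + t\right) + t = -3 + 2 t$)
$- 24 \left(- \frac{149}{3} + \frac{o{\left(8 \right)}}{-73}\right) = - 24 \left(- \frac{149}{3} + \frac{-3 + 2 \cdot 8}{-73}\right) = - 24 \left(\left(-149\right) \frac{1}{3} + \left(-3 + 16\right) \left(- \frac{1}{73}\right)\right) = - 24 \left(- \frac{149}{3} + 13 \left(- \frac{1}{73}\right)\right) = - 24 \left(- \frac{149}{3} - \frac{13}{73}\right) = \left(-24\right) \left(- \frac{10916}{219}\right) = \frac{87328}{73}$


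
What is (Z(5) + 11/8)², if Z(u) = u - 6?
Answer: 9/64 ≈ 0.14063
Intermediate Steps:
Z(u) = -6 + u
(Z(5) + 11/8)² = ((-6 + 5) + 11/8)² = (-1 + 11*(⅛))² = (-1 + 11/8)² = (3/8)² = 9/64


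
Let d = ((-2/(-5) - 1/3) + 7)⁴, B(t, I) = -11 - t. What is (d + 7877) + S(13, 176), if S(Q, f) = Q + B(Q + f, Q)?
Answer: 515553946/50625 ≈ 10184.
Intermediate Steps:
S(Q, f) = -11 - f (S(Q, f) = Q + (-11 - (Q + f)) = Q + (-11 + (-Q - f)) = Q + (-11 - Q - f) = -11 - f)
d = 126247696/50625 (d = ((-2*(-⅕) - 1*⅓) + 7)⁴ = ((⅖ - ⅓) + 7)⁴ = (1/15 + 7)⁴ = (106/15)⁴ = 126247696/50625 ≈ 2493.8)
(d + 7877) + S(13, 176) = (126247696/50625 + 7877) + (-11 - 1*176) = 525020821/50625 + (-11 - 176) = 525020821/50625 - 187 = 515553946/50625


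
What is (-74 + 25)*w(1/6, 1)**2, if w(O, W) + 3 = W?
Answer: -196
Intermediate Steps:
w(O, W) = -3 + W
(-74 + 25)*w(1/6, 1)**2 = (-74 + 25)*(-3 + 1)**2 = -49*(-2)**2 = -49*4 = -196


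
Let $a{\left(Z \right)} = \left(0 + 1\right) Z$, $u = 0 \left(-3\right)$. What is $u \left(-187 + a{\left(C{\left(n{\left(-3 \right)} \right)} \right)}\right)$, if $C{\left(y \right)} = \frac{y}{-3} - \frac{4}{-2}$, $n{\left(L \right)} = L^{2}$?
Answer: $0$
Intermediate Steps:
$C{\left(y \right)} = 2 - \frac{y}{3}$ ($C{\left(y \right)} = y \left(- \frac{1}{3}\right) - -2 = - \frac{y}{3} + 2 = 2 - \frac{y}{3}$)
$u = 0$
$a{\left(Z \right)} = Z$ ($a{\left(Z \right)} = 1 Z = Z$)
$u \left(-187 + a{\left(C{\left(n{\left(-3 \right)} \right)} \right)}\right) = 0 \left(-187 + \left(2 - \frac{\left(-3\right)^{2}}{3}\right)\right) = 0 \left(-187 + \left(2 - 3\right)\right) = 0 \left(-187 - 1\right) = 0 \left(-188\right) = 0$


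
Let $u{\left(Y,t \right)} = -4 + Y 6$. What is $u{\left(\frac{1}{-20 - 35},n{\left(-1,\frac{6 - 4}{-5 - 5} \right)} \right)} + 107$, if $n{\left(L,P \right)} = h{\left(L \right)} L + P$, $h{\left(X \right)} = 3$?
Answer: $\frac{5659}{55} \approx 102.89$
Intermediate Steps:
$n{\left(L,P \right)} = P + 3 L$ ($n{\left(L,P \right)} = 3 L + P = P + 3 L$)
$u{\left(Y,t \right)} = -4 + 6 Y$
$u{\left(\frac{1}{-20 - 35},n{\left(-1,\frac{6 - 4}{-5 - 5} \right)} \right)} + 107 = \left(-4 + \frac{6}{-20 - 35}\right) + 107 = \left(-4 + \frac{6}{-55}\right) + 107 = \left(-4 + 6 \left(- \frac{1}{55}\right)\right) + 107 = \left(-4 - \frac{6}{55}\right) + 107 = - \frac{226}{55} + 107 = \frac{5659}{55}$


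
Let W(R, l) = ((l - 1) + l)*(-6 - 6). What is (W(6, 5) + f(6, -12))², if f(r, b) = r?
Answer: 10404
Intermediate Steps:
W(R, l) = 12 - 24*l (W(R, l) = ((-1 + l) + l)*(-12) = (-1 + 2*l)*(-12) = 12 - 24*l)
(W(6, 5) + f(6, -12))² = ((12 - 24*5) + 6)² = ((12 - 120) + 6)² = (-108 + 6)² = (-102)² = 10404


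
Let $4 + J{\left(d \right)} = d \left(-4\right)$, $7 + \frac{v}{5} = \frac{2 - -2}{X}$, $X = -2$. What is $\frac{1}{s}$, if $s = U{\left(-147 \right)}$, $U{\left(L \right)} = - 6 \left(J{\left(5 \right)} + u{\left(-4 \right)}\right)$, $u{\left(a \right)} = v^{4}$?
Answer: $- \frac{1}{24603606} \approx -4.0644 \cdot 10^{-8}$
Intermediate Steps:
$v = -45$ ($v = -35 + 5 \frac{2 - -2}{-2} = -35 + 5 \left(2 + 2\right) \left(- \frac{1}{2}\right) = -35 + 5 \cdot 4 \left(- \frac{1}{2}\right) = -35 + 5 \left(-2\right) = -35 - 10 = -45$)
$u{\left(a \right)} = 4100625$ ($u{\left(a \right)} = \left(-45\right)^{4} = 4100625$)
$J{\left(d \right)} = -4 - 4 d$ ($J{\left(d \right)} = -4 + d \left(-4\right) = -4 - 4 d$)
$U{\left(L \right)} = -24603606$ ($U{\left(L \right)} = - 6 \left(\left(-4 - 20\right) + 4100625\right) = - 6 \left(-24 + 4100625\right) = \left(-6\right) 4100601 = -24603606$)
$s = -24603606$
$\frac{1}{s} = \frac{1}{-24603606} = - \frac{1}{24603606}$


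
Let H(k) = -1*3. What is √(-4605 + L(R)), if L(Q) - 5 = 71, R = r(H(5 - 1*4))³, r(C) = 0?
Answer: I*√4529 ≈ 67.298*I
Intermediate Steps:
H(k) = -3
R = 0 (R = 0³ = 0)
L(Q) = 76 (L(Q) = 5 + 71 = 76)
√(-4605 + L(R)) = √(-4605 + 76) = √(-4529) = I*√4529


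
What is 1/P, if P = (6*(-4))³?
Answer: -1/13824 ≈ -7.2338e-5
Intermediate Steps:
P = -13824 (P = (-24)³ = -13824)
1/P = 1/(-13824) = -1/13824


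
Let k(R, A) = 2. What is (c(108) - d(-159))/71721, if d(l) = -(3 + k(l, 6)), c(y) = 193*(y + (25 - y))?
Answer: 1610/23907 ≈ 0.067344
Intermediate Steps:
c(y) = 4825 (c(y) = 193*25 = 4825)
d(l) = -5 (d(l) = -(3 + 2) = -1*5 = -5)
(c(108) - d(-159))/71721 = (4825 - 1*(-5))/71721 = (4825 + 5)*(1/71721) = 4830*(1/71721) = 1610/23907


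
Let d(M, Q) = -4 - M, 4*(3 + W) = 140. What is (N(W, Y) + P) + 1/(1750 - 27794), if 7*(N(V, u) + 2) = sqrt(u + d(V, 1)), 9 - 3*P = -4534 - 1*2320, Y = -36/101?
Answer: 178583705/78132 + 6*I*sqrt(10302)/707 ≈ 2285.7 + 0.86138*I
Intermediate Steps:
W = 32 (W = -3 + (1/4)*140 = -3 + 35 = 32)
Y = -36/101 (Y = -36*1/101 = -36/101 ≈ -0.35644)
P = 6863/3 (P = 3 - (-4534 - 1*2320)/3 = 3 - (-4534 - 2320)/3 = 3 - 1/3*(-6854) = 3 + 6854/3 = 6863/3 ≈ 2287.7)
N(V, u) = -2 + sqrt(-4 + u - V)/7 (N(V, u) = -2 + sqrt(u + (-4 - V))/7 = -2 + sqrt(-4 + u - V)/7)
(N(W, Y) + P) + 1/(1750 - 27794) = ((-2 + sqrt(-4 - 36/101 - 1*32)/7) + 6863/3) + 1/(1750 - 27794) = ((-2 + sqrt(-4 - 36/101 - 32)/7) + 6863/3) + 1/(-26044) = ((-2 + sqrt(-3672/101)/7) + 6863/3) - 1/26044 = ((-2 + (6*I*sqrt(10302)/101)/7) + 6863/3) - 1/26044 = ((-2 + 6*I*sqrt(10302)/707) + 6863/3) - 1/26044 = (6857/3 + 6*I*sqrt(10302)/707) - 1/26044 = 178583705/78132 + 6*I*sqrt(10302)/707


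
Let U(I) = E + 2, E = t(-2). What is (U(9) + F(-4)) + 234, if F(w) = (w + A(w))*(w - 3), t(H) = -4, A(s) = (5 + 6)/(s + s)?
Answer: 2157/8 ≈ 269.63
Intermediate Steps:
A(s) = 11/(2*s) (A(s) = 11/((2*s)) = 11*(1/(2*s)) = 11/(2*s))
E = -4
U(I) = -2 (U(I) = -4 + 2 = -2)
F(w) = (-3 + w)*(w + 11/(2*w)) (F(w) = (w + 11/(2*w))*(w - 3) = (w + 11/(2*w))*(-3 + w) = (-3 + w)*(w + 11/(2*w)))
(U(9) + F(-4)) + 234 = (-2 + (11/2 + (-4)² - 3*(-4) - 33/2/(-4))) + 234 = (-2 + (11/2 + 16 + 12 - 33/2*(-¼))) + 234 = (-2 + (11/2 + 16 + 12 + 33/8)) + 234 = (-2 + 301/8) + 234 = 285/8 + 234 = 2157/8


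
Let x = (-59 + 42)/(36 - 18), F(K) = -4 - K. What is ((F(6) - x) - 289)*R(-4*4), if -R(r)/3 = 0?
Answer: 0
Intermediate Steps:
R(r) = 0 (R(r) = -3*0 = 0)
x = -17/18 ≈ -0.94444
((F(6) - x) - 289)*R(-4*4) = (((-4 - 1*6) - 1*(-17/18)) - 289)*0 = (((-4 - 6) + 17/18) - 289)*0 = ((-10 + 17/18) - 289)*0 = (-163/18 - 289)*0 = -5365/18*0 = 0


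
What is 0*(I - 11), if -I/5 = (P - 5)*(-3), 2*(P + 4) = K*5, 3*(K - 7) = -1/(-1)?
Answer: 0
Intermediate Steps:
K = 22/3 (K = 7 + (-1/(-1))/3 = 7 + (-1*(-1))/3 = 7 + (⅓)*1 = 7 + ⅓ = 22/3 ≈ 7.3333)
P = 43/3 (P = -4 + ((22/3)*5)/2 = -4 + (½)*(110/3) = -4 + 55/3 = 43/3 ≈ 14.333)
I = 140 (I = -5*(43/3 - 5)*(-3) = -140*(-3)/3 = -5*(-28) = 140)
0*(I - 11) = 0*(140 - 11) = 0*129 = 0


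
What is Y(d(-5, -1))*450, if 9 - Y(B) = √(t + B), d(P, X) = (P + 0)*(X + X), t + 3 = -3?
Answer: 3150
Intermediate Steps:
t = -6 (t = -3 - 3 = -6)
d(P, X) = 2*P*X (d(P, X) = P*(2*X) = 2*P*X)
Y(B) = 9 - √(-6 + B)
Y(d(-5, -1))*450 = (9 - √(-6 + 2*(-5)*(-1)))*450 = (9 - √(-6 + 10))*450 = (9 - √4)*450 = (9 - 1*2)*450 = (9 - 2)*450 = 7*450 = 3150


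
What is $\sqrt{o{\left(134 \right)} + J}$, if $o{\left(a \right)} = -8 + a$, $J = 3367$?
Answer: $\sqrt{3493} \approx 59.102$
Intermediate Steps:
$\sqrt{o{\left(134 \right)} + J} = \sqrt{\left(-8 + 134\right) + 3367} = \sqrt{126 + 3367} = \sqrt{3493}$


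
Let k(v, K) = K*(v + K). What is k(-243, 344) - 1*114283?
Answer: -79539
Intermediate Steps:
k(v, K) = K*(K + v)
k(-243, 344) - 1*114283 = 344*(344 - 243) - 1*114283 = 344*101 - 114283 = 34744 - 114283 = -79539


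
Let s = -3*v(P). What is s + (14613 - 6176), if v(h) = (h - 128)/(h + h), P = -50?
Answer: 421583/50 ≈ 8431.7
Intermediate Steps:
v(h) = (-128 + h)/(2*h) (v(h) = (-128 + h)/((2*h)) = (-128 + h)*(1/(2*h)) = (-128 + h)/(2*h))
s = -267/50 (s = -3*(-128 - 50)/(2*(-50)) = -3*(-1)*(-178)/(2*50) = -3*89/50 = -267/50 ≈ -5.3400)
s + (14613 - 6176) = -267/50 + (14613 - 6176) = -267/50 + 8437 = 421583/50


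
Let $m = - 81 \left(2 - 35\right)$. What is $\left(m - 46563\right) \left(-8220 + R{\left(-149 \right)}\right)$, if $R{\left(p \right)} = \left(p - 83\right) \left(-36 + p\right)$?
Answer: $-1522983000$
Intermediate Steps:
$R{\left(p \right)} = \left(-83 + p\right) \left(-36 + p\right)$
$m = 2673$ ($m = \left(-81\right) \left(-33\right) = 2673$)
$\left(m - 46563\right) \left(-8220 + R{\left(-149 \right)}\right) = \left(2673 - 46563\right) \left(-8220 + \left(2988 + \left(-149\right)^{2} - -17731\right)\right) = - 43890 \left(-8220 + \left(2988 + 22201 + 17731\right)\right) = - 43890 \left(-8220 + 42920\right) = \left(-43890\right) 34700 = -1522983000$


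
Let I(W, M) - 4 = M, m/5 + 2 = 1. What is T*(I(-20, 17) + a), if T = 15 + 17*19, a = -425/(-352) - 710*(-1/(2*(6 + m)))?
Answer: 22439313/176 ≈ 1.2750e+5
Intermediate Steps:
m = -5 (m = -10 + 5*1 = -10 + 5 = -5)
I(W, M) = 4 + M
a = 125385/352 (a = -425/(-352) - 710*(-1/(2*(6 - 5))) = -425*(-1/352) - 710/(1*(-2)) = 425/352 - 710/(-2) = 425/352 - 710*(-½) = 425/352 + 355 = 125385/352 ≈ 356.21)
T = 338 (T = 15 + 323 = 338)
T*(I(-20, 17) + a) = 338*((4 + 17) + 125385/352) = 338*(21 + 125385/352) = 338*(132777/352) = 22439313/176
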